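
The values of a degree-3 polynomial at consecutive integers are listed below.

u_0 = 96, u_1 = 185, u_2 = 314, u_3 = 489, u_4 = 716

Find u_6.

1350

First differences: 89 , 129 , 175 , 227
Second differences: 40 , 46 , 52
Third differences: 6 , 6
Third differences constant at 6.
52 + 6 = 58;  227 + 58 = 285;  716 + 285 = 1001
58 + 6 = 64;  285 + 64 = 349;  1001 + 349 = 1350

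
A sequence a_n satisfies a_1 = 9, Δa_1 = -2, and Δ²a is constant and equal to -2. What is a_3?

Build the table forward from the leading diagonal:
Δ²: -2, -2, -2
Δ: -2, -4, -6
a: 9, 7, 3

3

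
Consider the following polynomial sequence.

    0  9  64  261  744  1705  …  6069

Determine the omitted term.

Using the first 6 terms:
9  55  197  483  961
46  142  286  478
96  144  192
48  48
Constant fourth difference = 48.
Extend forward: 192 + 48 = 240;  478 + 240 = 718;  961 + 718 = 1679;  1705 + 1679 = 3384

3384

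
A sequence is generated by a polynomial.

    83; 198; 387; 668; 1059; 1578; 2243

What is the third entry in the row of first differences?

281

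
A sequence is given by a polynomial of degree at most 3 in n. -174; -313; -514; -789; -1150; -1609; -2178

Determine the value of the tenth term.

D1: -139  -201  -275  -361  -459  -569
D2: -62  -74  -86  -98  -110
D3: -12  -12  -12  -12
Constant third difference = -12, so extend:
-110 − 12 = -122;  -569 − 122 = -691;  -2178 − 691 = -2869
-122 − 12 = -134;  -691 − 134 = -825;  -2869 − 825 = -3694
-134 − 12 = -146;  -825 − 146 = -971;  -3694 − 971 = -4665

-4665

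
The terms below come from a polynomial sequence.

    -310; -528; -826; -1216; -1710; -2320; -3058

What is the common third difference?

First differences: -218, -298, -390, -494, -610, -738
Second differences: -80, -92, -104, -116, -128
Third differences: -12, -12, -12, -12

-12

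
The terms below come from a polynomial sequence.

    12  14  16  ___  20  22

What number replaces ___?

18

Using the first 3 terms:
First differences: 2, 2
Constant first difference = 2.
Extend forward: 16 + 2 = 18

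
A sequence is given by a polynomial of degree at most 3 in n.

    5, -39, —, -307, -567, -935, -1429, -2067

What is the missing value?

-137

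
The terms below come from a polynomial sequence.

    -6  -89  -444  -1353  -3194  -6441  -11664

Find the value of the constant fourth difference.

-96

First differences: -83, -355, -909, -1841, -3247, -5223
Second differences: -272, -554, -932, -1406, -1976
Third differences: -282, -378, -474, -570
Fourth differences: -96, -96, -96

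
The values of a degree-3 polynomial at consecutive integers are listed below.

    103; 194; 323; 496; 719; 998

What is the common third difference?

First differences: 91, 129, 173, 223, 279
Second differences: 38, 44, 50, 56
Third differences: 6, 6, 6

6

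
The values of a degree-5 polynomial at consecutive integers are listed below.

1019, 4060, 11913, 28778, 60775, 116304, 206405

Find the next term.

345118

D1: 3041, 7853, 16865, 31997, 55529, 90101
D2: 4812, 9012, 15132, 23532, 34572
D3: 4200, 6120, 8400, 11040
D4: 1920, 2280, 2640
D5: 360, 360
Fifth differences constant at 360.
2640 + 360 = 3000;  11040 + 3000 = 14040;  34572 + 14040 = 48612;  90101 + 48612 = 138713;  206405 + 138713 = 345118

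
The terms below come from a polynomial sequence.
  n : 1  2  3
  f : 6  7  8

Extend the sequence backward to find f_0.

5

D1: 1, 1
The first differences are constant at 1.
Work back: 6 − 1 = 5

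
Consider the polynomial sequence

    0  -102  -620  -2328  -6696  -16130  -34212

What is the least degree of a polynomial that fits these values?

5

D1: -102, -518, -1708, -4368, -9434, -18082
D2: -416, -1190, -2660, -5066, -8648
D3: -774, -1470, -2406, -3582
D4: -696, -936, -1176
D5: -240, -240
The fifth differences are constant, so the polynomial has degree 5.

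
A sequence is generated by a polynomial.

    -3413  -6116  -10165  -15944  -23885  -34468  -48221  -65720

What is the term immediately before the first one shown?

-1720

-2703  -4049  -5779  -7941  -10583  -13753  -17499
-1346  -1730  -2162  -2642  -3170  -3746
-384  -432  -480  -528  -576
-48  -48  -48  -48
The fourth differences are constant at -48.
Work back: -384 + 48 = -336;  -1346 + 336 = -1010;  -2703 + 1010 = -1693;  -3413 + 1693 = -1720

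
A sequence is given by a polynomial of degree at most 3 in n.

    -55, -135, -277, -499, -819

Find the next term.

D1: -80 , -142 , -222 , -320
D2: -62 , -80 , -98
D3: -18 , -18
The third differences are constant (-18).
-98 − 18 = -116;  -320 − 116 = -436;  -819 − 436 = -1255

-1255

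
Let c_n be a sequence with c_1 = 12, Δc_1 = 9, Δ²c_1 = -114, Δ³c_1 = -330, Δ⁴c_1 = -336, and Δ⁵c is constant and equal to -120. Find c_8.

-28149

Build the table forward from the leading diagonal:
Δ⁵: -120  -120  -120  -120  -120  -120  -120  -120
Δ⁴: -336  -456  -576  -696  -816  -936  -1056  -1176
Δ³: -330  -666  -1122  -1698  -2394  -3210  -4146  -5202
Δ²: -114  -444  -1110  -2232  -3930  -6324  -9534  -13680
Δ: 9  -105  -549  -1659  -3891  -7821  -14145  -23679
c: 12  21  -84  -633  -2292  -6183  -14004  -28149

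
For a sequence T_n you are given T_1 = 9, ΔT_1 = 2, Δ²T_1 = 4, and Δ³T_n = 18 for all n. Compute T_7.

441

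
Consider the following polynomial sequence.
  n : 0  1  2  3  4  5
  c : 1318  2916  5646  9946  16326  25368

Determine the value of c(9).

102316

First differences: 1598 , 2730 , 4300 , 6380 , 9042
Second differences: 1132 , 1570 , 2080 , 2662
Third differences: 438 , 510 , 582
Fourth differences: 72 , 72
Constant fourth difference = 72, so extend:
582 + 72 = 654;  2662 + 654 = 3316;  9042 + 3316 = 12358;  25368 + 12358 = 37726
654 + 72 = 726;  3316 + 726 = 4042;  12358 + 4042 = 16400;  37726 + 16400 = 54126
726 + 72 = 798;  4042 + 798 = 4840;  16400 + 4840 = 21240;  54126 + 21240 = 75366
798 + 72 = 870;  4840 + 870 = 5710;  21240 + 5710 = 26950;  75366 + 26950 = 102316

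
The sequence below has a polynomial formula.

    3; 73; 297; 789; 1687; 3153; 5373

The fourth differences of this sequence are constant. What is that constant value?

Δ: 70, 224, 492, 898, 1466, 2220
Δ²: 154, 268, 406, 568, 754
Δ³: 114, 138, 162, 186
Δ⁴: 24, 24, 24

24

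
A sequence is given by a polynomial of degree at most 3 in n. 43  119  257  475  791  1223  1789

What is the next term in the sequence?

2507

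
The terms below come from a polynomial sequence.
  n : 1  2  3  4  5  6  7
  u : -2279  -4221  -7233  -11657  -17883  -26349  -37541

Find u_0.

-1113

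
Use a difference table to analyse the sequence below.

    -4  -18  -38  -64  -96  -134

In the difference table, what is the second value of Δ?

-20

Δ: -14, -20, -26, -32, -38
Δ²: -6, -6, -6, -6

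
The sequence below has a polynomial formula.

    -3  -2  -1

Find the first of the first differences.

First differences: 1, 1

1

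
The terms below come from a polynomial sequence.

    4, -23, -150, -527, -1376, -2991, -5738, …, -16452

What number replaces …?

-10055

Using the first 7 terms:
First differences: -27, -127, -377, -849, -1615, -2747
Second differences: -100, -250, -472, -766, -1132
Third differences: -150, -222, -294, -366
Fourth differences: -72, -72, -72
Constant fourth difference = -72.
Extend forward: -366 − 72 = -438;  -1132 − 438 = -1570;  -2747 − 1570 = -4317;  -5738 − 4317 = -10055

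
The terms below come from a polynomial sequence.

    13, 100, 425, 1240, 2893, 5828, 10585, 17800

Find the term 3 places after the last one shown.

61993

87, 325, 815, 1653, 2935, 4757, 7215
238, 490, 838, 1282, 1822, 2458
252, 348, 444, 540, 636
96, 96, 96, 96
The fourth differences are constant (96).
636 + 96 = 732;  2458 + 732 = 3190;  7215 + 3190 = 10405;  17800 + 10405 = 28205
732 + 96 = 828;  3190 + 828 = 4018;  10405 + 4018 = 14423;  28205 + 14423 = 42628
828 + 96 = 924;  4018 + 924 = 4942;  14423 + 4942 = 19365;  42628 + 19365 = 61993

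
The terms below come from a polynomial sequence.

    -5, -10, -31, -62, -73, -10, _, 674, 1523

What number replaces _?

205

Using the first 6 terms:
D1: -5  -21  -31  -11  63
D2: -16  -10  20  74
D3: 6  30  54
D4: 24  24
Constant fourth difference = 24.
Extend forward: 54 + 24 = 78;  74 + 78 = 152;  63 + 152 = 215;  -10 + 215 = 205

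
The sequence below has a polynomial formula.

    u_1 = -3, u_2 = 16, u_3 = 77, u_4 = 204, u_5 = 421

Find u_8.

19, 61, 127, 217
42, 66, 90
24, 24
Constant third difference = 24, so extend:
90 + 24 = 114;  217 + 114 = 331;  421 + 331 = 752
114 + 24 = 138;  331 + 138 = 469;  752 + 469 = 1221
138 + 24 = 162;  469 + 162 = 631;  1221 + 631 = 1852

1852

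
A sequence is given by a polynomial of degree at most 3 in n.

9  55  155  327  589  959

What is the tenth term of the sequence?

3879

First differences: 46 , 100 , 172 , 262 , 370
Second differences: 54 , 72 , 90 , 108
Third differences: 18 , 18 , 18
Constant third difference = 18, so extend:
108 + 18 = 126;  370 + 126 = 496;  959 + 496 = 1455
126 + 18 = 144;  496 + 144 = 640;  1455 + 640 = 2095
144 + 18 = 162;  640 + 162 = 802;  2095 + 802 = 2897
162 + 18 = 180;  802 + 180 = 982;  2897 + 982 = 3879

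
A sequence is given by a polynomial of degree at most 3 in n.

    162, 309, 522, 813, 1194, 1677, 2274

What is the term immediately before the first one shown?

69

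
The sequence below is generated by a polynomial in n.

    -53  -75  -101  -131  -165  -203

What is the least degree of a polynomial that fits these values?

2

D1: -22, -26, -30, -34, -38
D2: -4, -4, -4, -4
The second differences are constant, so the polynomial has degree 2.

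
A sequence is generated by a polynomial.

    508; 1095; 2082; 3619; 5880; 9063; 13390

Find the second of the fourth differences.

24

Δ: 587, 987, 1537, 2261, 3183, 4327
Δ²: 400, 550, 724, 922, 1144
Δ³: 150, 174, 198, 222
Δ⁴: 24, 24, 24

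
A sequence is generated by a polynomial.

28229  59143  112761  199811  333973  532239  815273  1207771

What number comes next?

1738821

First differences: 30914 , 53618 , 87050 , 134162 , 198266 , 283034 , 392498
Second differences: 22704 , 33432 , 47112 , 64104 , 84768 , 109464
Third differences: 10728 , 13680 , 16992 , 20664 , 24696
Fourth differences: 2952 , 3312 , 3672 , 4032
Fifth differences: 360 , 360 , 360
Constant fifth difference = 360, so extend:
4032 + 360 = 4392;  24696 + 4392 = 29088;  109464 + 29088 = 138552;  392498 + 138552 = 531050;  1207771 + 531050 = 1738821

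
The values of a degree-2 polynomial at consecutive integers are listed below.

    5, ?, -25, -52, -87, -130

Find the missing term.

-6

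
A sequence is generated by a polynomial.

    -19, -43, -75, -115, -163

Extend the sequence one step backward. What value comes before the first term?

-3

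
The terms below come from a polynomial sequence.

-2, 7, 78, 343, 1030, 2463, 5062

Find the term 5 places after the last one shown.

9, 71, 265, 687, 1433, 2599
62, 194, 422, 746, 1166
132, 228, 324, 420
96, 96, 96
The fourth differences are constant (96).
420 + 96 = 516;  1166 + 516 = 1682;  2599 + 1682 = 4281;  5062 + 4281 = 9343
516 + 96 = 612;  1682 + 612 = 2294;  4281 + 2294 = 6575;  9343 + 6575 = 15918
612 + 96 = 708;  2294 + 708 = 3002;  6575 + 3002 = 9577;  15918 + 9577 = 25495
708 + 96 = 804;  3002 + 804 = 3806;  9577 + 3806 = 13383;  25495 + 13383 = 38878
804 + 96 = 900;  3806 + 900 = 4706;  13383 + 4706 = 18089;  38878 + 18089 = 56967

56967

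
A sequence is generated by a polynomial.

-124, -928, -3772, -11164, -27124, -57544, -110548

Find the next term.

-804 , -2844 , -7392 , -15960 , -30420 , -53004
-2040 , -4548 , -8568 , -14460 , -22584
-2508 , -4020 , -5892 , -8124
-1512 , -1872 , -2232
-360 , -360
Constant fifth difference = -360, so extend:
-2232 − 360 = -2592;  -8124 − 2592 = -10716;  -22584 − 10716 = -33300;  -53004 − 33300 = -86304;  -110548 − 86304 = -196852

-196852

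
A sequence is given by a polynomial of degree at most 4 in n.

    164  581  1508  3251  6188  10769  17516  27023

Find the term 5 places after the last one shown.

141788

D1: 417, 927, 1743, 2937, 4581, 6747, 9507
D2: 510, 816, 1194, 1644, 2166, 2760
D3: 306, 378, 450, 522, 594
D4: 72, 72, 72, 72
Constant fourth difference = 72, so extend:
594 + 72 = 666;  2760 + 666 = 3426;  9507 + 3426 = 12933;  27023 + 12933 = 39956
666 + 72 = 738;  3426 + 738 = 4164;  12933 + 4164 = 17097;  39956 + 17097 = 57053
738 + 72 = 810;  4164 + 810 = 4974;  17097 + 4974 = 22071;  57053 + 22071 = 79124
810 + 72 = 882;  4974 + 882 = 5856;  22071 + 5856 = 27927;  79124 + 27927 = 107051
882 + 72 = 954;  5856 + 954 = 6810;  27927 + 6810 = 34737;  107051 + 34737 = 141788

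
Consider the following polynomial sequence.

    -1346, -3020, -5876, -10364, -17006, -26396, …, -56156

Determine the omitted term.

-39200

Using the first 6 terms:
-1674, -2856, -4488, -6642, -9390
-1182, -1632, -2154, -2748
-450, -522, -594
-72, -72
Constant fourth difference = -72.
Extend forward: -594 − 72 = -666;  -2748 − 666 = -3414;  -9390 − 3414 = -12804;  -26396 − 12804 = -39200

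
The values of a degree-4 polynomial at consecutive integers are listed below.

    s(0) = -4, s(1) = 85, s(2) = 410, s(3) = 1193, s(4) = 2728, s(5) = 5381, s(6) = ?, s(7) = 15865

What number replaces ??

9590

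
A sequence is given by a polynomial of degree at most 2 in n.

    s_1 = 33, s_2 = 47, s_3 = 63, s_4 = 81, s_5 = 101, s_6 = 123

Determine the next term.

147

14 , 16 , 18 , 20 , 22
2 , 2 , 2 , 2
Second differences constant at 2.
22 + 2 = 24;  123 + 24 = 147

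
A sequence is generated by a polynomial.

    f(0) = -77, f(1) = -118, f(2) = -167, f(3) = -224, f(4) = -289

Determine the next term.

-362

D1: -41  -49  -57  -65
D2: -8  -8  -8
Second differences constant at -8.
-65 − 8 = -73;  -289 − 73 = -362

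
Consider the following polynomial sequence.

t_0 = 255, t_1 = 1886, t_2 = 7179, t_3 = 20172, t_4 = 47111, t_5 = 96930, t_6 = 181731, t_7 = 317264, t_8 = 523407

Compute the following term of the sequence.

Δ: 1631 , 5293 , 12993 , 26939 , 49819 , 84801 , 135533 , 206143
Δ²: 3662 , 7700 , 13946 , 22880 , 34982 , 50732 , 70610
Δ³: 4038 , 6246 , 8934 , 12102 , 15750 , 19878
Δ⁴: 2208 , 2688 , 3168 , 3648 , 4128
Δ⁵: 480 , 480 , 480 , 480
Constant fifth difference = 480, so extend:
4128 + 480 = 4608;  19878 + 4608 = 24486;  70610 + 24486 = 95096;  206143 + 95096 = 301239;  523407 + 301239 = 824646

824646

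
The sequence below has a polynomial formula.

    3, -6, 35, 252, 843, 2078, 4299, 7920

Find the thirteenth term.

-9, 41, 217, 591, 1235, 2221, 3621
50, 176, 374, 644, 986, 1400
126, 198, 270, 342, 414
72, 72, 72, 72
Constant fourth difference = 72, so extend:
414 + 72 = 486;  1400 + 486 = 1886;  3621 + 1886 = 5507;  7920 + 5507 = 13427
486 + 72 = 558;  1886 + 558 = 2444;  5507 + 2444 = 7951;  13427 + 7951 = 21378
558 + 72 = 630;  2444 + 630 = 3074;  7951 + 3074 = 11025;  21378 + 11025 = 32403
630 + 72 = 702;  3074 + 702 = 3776;  11025 + 3776 = 14801;  32403 + 14801 = 47204
702 + 72 = 774;  3776 + 774 = 4550;  14801 + 4550 = 19351;  47204 + 19351 = 66555

66555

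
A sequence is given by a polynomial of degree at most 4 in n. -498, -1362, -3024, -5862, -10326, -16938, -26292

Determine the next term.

D1: -864 , -1662 , -2838 , -4464 , -6612 , -9354
D2: -798 , -1176 , -1626 , -2148 , -2742
D3: -378 , -450 , -522 , -594
D4: -72 , -72 , -72
The fourth differences are constant (-72).
-594 − 72 = -666;  -2742 − 666 = -3408;  -9354 − 3408 = -12762;  -26292 − 12762 = -39054

-39054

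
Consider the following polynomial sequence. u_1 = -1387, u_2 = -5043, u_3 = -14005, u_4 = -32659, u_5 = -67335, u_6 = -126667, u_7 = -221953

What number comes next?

-367515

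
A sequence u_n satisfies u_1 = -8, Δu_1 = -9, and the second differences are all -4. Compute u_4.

-47

Build the table forward from the leading diagonal:
Second differences: -4  -4  -4  -4
First differences: -9  -13  -17  -21
u: -8  -17  -30  -47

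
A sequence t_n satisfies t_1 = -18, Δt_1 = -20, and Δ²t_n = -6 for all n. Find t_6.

-178

Build the table forward from the leading diagonal:
Second differences: -6, -6, -6, -6, -6, -6
First differences: -20, -26, -32, -38, -44, -50
t: -18, -38, -64, -96, -134, -178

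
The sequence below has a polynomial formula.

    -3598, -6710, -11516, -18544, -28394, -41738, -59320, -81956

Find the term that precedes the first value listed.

-1724

Δ: -3112  -4806  -7028  -9850  -13344  -17582  -22636
Δ²: -1694  -2222  -2822  -3494  -4238  -5054
Δ³: -528  -600  -672  -744  -816
Δ⁴: -72  -72  -72  -72
The fourth differences are constant at -72.
Work back: -528 + 72 = -456;  -1694 + 456 = -1238;  -3112 + 1238 = -1874;  -3598 + 1874 = -1724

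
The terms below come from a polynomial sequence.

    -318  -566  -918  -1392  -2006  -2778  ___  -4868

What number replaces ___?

Using the first 6 terms:
D1: -248, -352, -474, -614, -772
D2: -104, -122, -140, -158
D3: -18, -18, -18
Constant third difference = -18.
Extend forward: -158 − 18 = -176;  -772 − 176 = -948;  -2778 − 948 = -3726

-3726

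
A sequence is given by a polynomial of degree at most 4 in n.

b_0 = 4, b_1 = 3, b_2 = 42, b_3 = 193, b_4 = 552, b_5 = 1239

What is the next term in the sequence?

2398

D1: -1  39  151  359  687
D2: 40  112  208  328
D3: 72  96  120
D4: 24  24
Fourth differences constant at 24.
120 + 24 = 144;  328 + 144 = 472;  687 + 472 = 1159;  1239 + 1159 = 2398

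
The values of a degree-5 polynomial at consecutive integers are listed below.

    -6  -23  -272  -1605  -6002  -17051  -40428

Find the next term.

Δ: -17 , -249 , -1333 , -4397 , -11049 , -23377
Δ²: -232 , -1084 , -3064 , -6652 , -12328
Δ³: -852 , -1980 , -3588 , -5676
Δ⁴: -1128 , -1608 , -2088
Δ⁵: -480 , -480
Fifth differences constant at -480.
-2088 − 480 = -2568;  -5676 − 2568 = -8244;  -12328 − 8244 = -20572;  -23377 − 20572 = -43949;  -40428 − 43949 = -84377

-84377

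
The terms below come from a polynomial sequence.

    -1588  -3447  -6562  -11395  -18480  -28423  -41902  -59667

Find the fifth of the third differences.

-750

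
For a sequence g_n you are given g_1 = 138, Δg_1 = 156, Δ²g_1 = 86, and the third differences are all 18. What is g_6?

1958

Build the table forward from the leading diagonal:
Third differences: 18, 18, 18, 18, 18, 18
Second differences: 86, 104, 122, 140, 158, 176
First differences: 156, 242, 346, 468, 608, 766
g: 138, 294, 536, 882, 1350, 1958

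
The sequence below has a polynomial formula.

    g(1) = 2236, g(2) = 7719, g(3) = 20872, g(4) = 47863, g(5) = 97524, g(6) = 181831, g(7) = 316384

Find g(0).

First differences: 5483, 13153, 26991, 49661, 84307, 134553
Second differences: 7670, 13838, 22670, 34646, 50246
Third differences: 6168, 8832, 11976, 15600
Fourth differences: 2664, 3144, 3624
Fifth differences: 480, 480
The fifth differences are constant at 480.
Work back: 2664 − 480 = 2184;  6168 − 2184 = 3984;  7670 − 3984 = 3686;  5483 − 3686 = 1797;  2236 − 1797 = 439

439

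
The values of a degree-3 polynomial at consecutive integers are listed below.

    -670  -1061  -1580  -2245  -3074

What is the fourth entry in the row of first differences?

Δ: -391, -519, -665, -829
Δ²: -128, -146, -164
Δ³: -18, -18

-829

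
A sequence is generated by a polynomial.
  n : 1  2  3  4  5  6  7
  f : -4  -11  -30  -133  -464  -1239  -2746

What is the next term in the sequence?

-5345

-7  -19  -103  -331  -775  -1507
-12  -84  -228  -444  -732
-72  -144  -216  -288
-72  -72  -72
The fourth differences are constant (-72).
-288 − 72 = -360;  -732 − 360 = -1092;  -1507 − 1092 = -2599;  -2746 − 2599 = -5345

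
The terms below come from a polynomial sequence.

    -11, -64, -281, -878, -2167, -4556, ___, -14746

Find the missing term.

-8549

Using the first 6 terms:
Δ: -53  -217  -597  -1289  -2389
Δ²: -164  -380  -692  -1100
Δ³: -216  -312  -408
Δ⁴: -96  -96
Constant fourth difference = -96.
Extend forward: -408 − 96 = -504;  -1100 − 504 = -1604;  -2389 − 1604 = -3993;  -4556 − 3993 = -8549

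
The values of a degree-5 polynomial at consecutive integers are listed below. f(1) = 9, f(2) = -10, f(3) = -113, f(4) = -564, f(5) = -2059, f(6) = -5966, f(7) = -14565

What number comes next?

-31288

Δ: -19 , -103 , -451 , -1495 , -3907 , -8599
Δ²: -84 , -348 , -1044 , -2412 , -4692
Δ³: -264 , -696 , -1368 , -2280
Δ⁴: -432 , -672 , -912
Δ⁵: -240 , -240
Fifth differences constant at -240.
-912 − 240 = -1152;  -2280 − 1152 = -3432;  -4692 − 3432 = -8124;  -8599 − 8124 = -16723;  -14565 − 16723 = -31288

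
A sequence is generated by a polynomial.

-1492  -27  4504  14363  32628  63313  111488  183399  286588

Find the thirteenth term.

1465, 4531, 9859, 18265, 30685, 48175, 71911, 103189
3066, 5328, 8406, 12420, 17490, 23736, 31278
2262, 3078, 4014, 5070, 6246, 7542
816, 936, 1056, 1176, 1296
120, 120, 120, 120
Fifth differences constant at 120.
1296 + 120 = 1416;  7542 + 1416 = 8958;  31278 + 8958 = 40236;  103189 + 40236 = 143425;  286588 + 143425 = 430013
1416 + 120 = 1536;  8958 + 1536 = 10494;  40236 + 10494 = 50730;  143425 + 50730 = 194155;  430013 + 194155 = 624168
1536 + 120 = 1656;  10494 + 1656 = 12150;  50730 + 12150 = 62880;  194155 + 62880 = 257035;  624168 + 257035 = 881203
1656 + 120 = 1776;  12150 + 1776 = 13926;  62880 + 13926 = 76806;  257035 + 76806 = 333841;  881203 + 333841 = 1215044

1215044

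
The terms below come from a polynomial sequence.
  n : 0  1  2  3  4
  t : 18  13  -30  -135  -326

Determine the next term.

-627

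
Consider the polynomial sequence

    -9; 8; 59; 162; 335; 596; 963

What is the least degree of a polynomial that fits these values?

17, 51, 103, 173, 261, 367
34, 52, 70, 88, 106
18, 18, 18, 18
The third differences are constant, so the polynomial has degree 3.

3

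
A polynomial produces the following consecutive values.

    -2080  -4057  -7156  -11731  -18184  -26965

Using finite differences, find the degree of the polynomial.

4

D1: -1977, -3099, -4575, -6453, -8781
D2: -1122, -1476, -1878, -2328
D3: -354, -402, -450
D4: -48, -48
The fourth differences are constant, so the polynomial has degree 4.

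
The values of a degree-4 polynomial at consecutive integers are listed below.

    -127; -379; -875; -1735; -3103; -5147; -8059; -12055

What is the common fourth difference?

-24

First differences: -252, -496, -860, -1368, -2044, -2912, -3996
Second differences: -244, -364, -508, -676, -868, -1084
Third differences: -120, -144, -168, -192, -216
Fourth differences: -24, -24, -24, -24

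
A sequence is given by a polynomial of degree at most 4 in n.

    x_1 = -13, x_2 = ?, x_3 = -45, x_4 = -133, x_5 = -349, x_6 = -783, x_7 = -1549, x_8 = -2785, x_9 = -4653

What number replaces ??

-19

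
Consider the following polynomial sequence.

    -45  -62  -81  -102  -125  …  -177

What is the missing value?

Using the first 5 terms:
Δ: -17  -19  -21  -23
Δ²: -2  -2  -2
Constant second difference = -2.
Extend forward: -23 − 2 = -25;  -125 − 25 = -150

-150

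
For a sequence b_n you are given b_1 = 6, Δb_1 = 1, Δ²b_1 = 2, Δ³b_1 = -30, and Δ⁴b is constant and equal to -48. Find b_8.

Build the table forward from the leading diagonal:
Δ⁴: -48  -48  -48  -48  -48  -48  -48  -48
Δ³: -30  -78  -126  -174  -222  -270  -318  -366
Δ²: 2  -28  -106  -232  -406  -628  -898  -1216
Δ: 1  3  -25  -131  -363  -769  -1397  -2295
b: 6  7  10  -15  -146  -509  -1278  -2675

-2675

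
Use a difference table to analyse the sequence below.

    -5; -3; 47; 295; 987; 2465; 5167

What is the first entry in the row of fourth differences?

96

D1: 2, 50, 248, 692, 1478, 2702
D2: 48, 198, 444, 786, 1224
D3: 150, 246, 342, 438
D4: 96, 96, 96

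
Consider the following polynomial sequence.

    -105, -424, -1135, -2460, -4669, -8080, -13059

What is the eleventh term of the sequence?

-57655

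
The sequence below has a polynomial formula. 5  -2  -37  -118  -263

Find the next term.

-490

Δ: -7  -35  -81  -145
Δ²: -28  -46  -64
Δ³: -18  -18
Third differences constant at -18.
-64 − 18 = -82;  -145 − 82 = -227;  -263 − 227 = -490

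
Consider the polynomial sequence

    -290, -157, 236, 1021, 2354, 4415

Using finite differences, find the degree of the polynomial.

Δ: 133, 393, 785, 1333, 2061
Δ²: 260, 392, 548, 728
Δ³: 132, 156, 180
Δ⁴: 24, 24
The fourth differences are constant, so the polynomial has degree 4.

4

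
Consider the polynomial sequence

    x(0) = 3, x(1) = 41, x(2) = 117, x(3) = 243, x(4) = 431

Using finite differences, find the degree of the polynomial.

3

First differences: 38, 76, 126, 188
Second differences: 38, 50, 62
Third differences: 12, 12
The third differences are constant, so the polynomial has degree 3.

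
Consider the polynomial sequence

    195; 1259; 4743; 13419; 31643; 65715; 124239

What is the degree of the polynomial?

5

1064, 3484, 8676, 18224, 34072, 58524
2420, 5192, 9548, 15848, 24452
2772, 4356, 6300, 8604
1584, 1944, 2304
360, 360
The fifth differences are constant, so the polynomial has degree 5.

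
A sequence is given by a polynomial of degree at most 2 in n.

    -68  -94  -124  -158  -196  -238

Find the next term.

-284

Δ: -26 , -30 , -34 , -38 , -42
Δ²: -4 , -4 , -4 , -4
The second differences are constant (-4).
-42 − 4 = -46;  -238 − 46 = -284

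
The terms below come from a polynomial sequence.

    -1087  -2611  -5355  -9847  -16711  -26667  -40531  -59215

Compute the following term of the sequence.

-83727

D1: -1524 , -2744 , -4492 , -6864 , -9956 , -13864 , -18684
D2: -1220 , -1748 , -2372 , -3092 , -3908 , -4820
D3: -528 , -624 , -720 , -816 , -912
D4: -96 , -96 , -96 , -96
The fourth differences are constant (-96).
-912 − 96 = -1008;  -4820 − 1008 = -5828;  -18684 − 5828 = -24512;  -59215 − 24512 = -83727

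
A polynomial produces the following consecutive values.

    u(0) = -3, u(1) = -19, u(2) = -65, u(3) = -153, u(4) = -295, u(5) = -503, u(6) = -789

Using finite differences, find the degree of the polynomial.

3

-16, -46, -88, -142, -208, -286
-30, -42, -54, -66, -78
-12, -12, -12, -12
The third differences are constant, so the polynomial has degree 3.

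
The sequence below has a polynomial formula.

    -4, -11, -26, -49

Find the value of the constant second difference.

-8

D1: -7, -15, -23
D2: -8, -8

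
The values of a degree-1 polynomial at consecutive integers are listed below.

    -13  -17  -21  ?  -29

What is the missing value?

-25

Using the first 3 terms:
D1: -4, -4
Constant first difference = -4.
Extend forward: -21 − 4 = -25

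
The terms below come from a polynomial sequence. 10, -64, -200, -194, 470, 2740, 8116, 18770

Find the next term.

37666

Δ: -74, -136, 6, 664, 2270, 5376, 10654
Δ²: -62, 142, 658, 1606, 3106, 5278
Δ³: 204, 516, 948, 1500, 2172
Δ⁴: 312, 432, 552, 672
Δ⁵: 120, 120, 120
The fifth differences are constant (120).
672 + 120 = 792;  2172 + 792 = 2964;  5278 + 2964 = 8242;  10654 + 8242 = 18896;  18770 + 18896 = 37666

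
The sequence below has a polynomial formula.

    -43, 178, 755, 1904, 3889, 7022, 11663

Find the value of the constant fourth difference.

Δ: 221, 577, 1149, 1985, 3133, 4641
Δ²: 356, 572, 836, 1148, 1508
Δ³: 216, 264, 312, 360
Δ⁴: 48, 48, 48

48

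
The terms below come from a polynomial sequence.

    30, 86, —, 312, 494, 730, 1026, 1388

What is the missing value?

Using the last 5 terms:
First differences: 182  236  296  362
Second differences: 54  60  66
Third differences: 6  6
Constant third difference = 6.
Extend backward: 54 − 6 = 48;  182 − 48 = 134;  312 − 134 = 178

178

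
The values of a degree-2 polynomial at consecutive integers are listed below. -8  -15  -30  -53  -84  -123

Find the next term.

-170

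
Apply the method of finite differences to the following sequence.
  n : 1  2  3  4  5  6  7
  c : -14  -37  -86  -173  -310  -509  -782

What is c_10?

-2165

-23 , -49 , -87 , -137 , -199 , -273
-26 , -38 , -50 , -62 , -74
-12 , -12 , -12 , -12
The third differences are constant (-12).
-74 − 12 = -86;  -273 − 86 = -359;  -782 − 359 = -1141
-86 − 12 = -98;  -359 − 98 = -457;  -1141 − 457 = -1598
-98 − 12 = -110;  -457 − 110 = -567;  -1598 − 567 = -2165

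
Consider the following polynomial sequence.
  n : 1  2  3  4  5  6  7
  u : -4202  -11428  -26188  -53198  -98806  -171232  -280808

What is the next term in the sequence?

-7226 , -14760 , -27010 , -45608 , -72426 , -109576
-7534 , -12250 , -18598 , -26818 , -37150
-4716 , -6348 , -8220 , -10332
-1632 , -1872 , -2112
-240 , -240
Fifth differences constant at -240.
-2112 − 240 = -2352;  -10332 − 2352 = -12684;  -37150 − 12684 = -49834;  -109576 − 49834 = -159410;  -280808 − 159410 = -440218

-440218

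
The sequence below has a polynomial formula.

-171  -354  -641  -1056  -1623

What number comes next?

-2366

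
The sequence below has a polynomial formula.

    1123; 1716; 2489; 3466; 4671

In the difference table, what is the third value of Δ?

977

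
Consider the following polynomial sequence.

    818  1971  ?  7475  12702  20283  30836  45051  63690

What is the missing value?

4056

Using the last 6 terms:
First differences: 5227  7581  10553  14215  18639
Second differences: 2354  2972  3662  4424
Third differences: 618  690  762
Fourth differences: 72  72
Constant fourth difference = 72.
Extend backward: 618 − 72 = 546;  2354 − 546 = 1808;  5227 − 1808 = 3419;  7475 − 3419 = 4056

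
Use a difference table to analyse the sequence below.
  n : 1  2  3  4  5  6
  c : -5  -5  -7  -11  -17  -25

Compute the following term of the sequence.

Δ: 0  -2  -4  -6  -8
Δ²: -2  -2  -2  -2
The second differences are constant (-2).
-8 − 2 = -10;  -25 − 10 = -35

-35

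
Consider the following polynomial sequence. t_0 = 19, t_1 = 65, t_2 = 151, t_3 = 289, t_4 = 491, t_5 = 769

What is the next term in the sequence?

46  86  138  202  278
40  52  64  76
12  12  12
Constant third difference = 12, so extend:
76 + 12 = 88;  278 + 88 = 366;  769 + 366 = 1135

1135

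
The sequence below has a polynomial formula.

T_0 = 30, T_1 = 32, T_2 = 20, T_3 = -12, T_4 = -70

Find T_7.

First differences: 2, -12, -32, -58
Second differences: -14, -20, -26
Third differences: -6, -6
Constant third difference = -6, so extend:
-26 − 6 = -32;  -58 − 32 = -90;  -70 − 90 = -160
-32 − 6 = -38;  -90 − 38 = -128;  -160 − 128 = -288
-38 − 6 = -44;  -128 − 44 = -172;  -288 − 172 = -460

-460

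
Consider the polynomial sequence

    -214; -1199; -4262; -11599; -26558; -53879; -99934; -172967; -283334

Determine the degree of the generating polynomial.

5

First differences: -985, -3063, -7337, -14959, -27321, -46055, -73033, -110367
Second differences: -2078, -4274, -7622, -12362, -18734, -26978, -37334
Third differences: -2196, -3348, -4740, -6372, -8244, -10356
Fourth differences: -1152, -1392, -1632, -1872, -2112
Fifth differences: -240, -240, -240, -240
The fifth differences are constant, so the polynomial has degree 5.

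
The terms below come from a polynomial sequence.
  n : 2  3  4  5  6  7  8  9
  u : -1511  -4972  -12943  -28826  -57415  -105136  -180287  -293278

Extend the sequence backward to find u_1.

-310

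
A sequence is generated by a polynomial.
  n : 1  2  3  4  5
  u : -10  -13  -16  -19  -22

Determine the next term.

-25

Δ: -3  -3  -3  -3
First differences constant at -3.
-22 − 3 = -25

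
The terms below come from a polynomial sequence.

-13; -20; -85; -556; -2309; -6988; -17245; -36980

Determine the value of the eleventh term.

First differences: -7  -65  -471  -1753  -4679  -10257  -19735
Second differences: -58  -406  -1282  -2926  -5578  -9478
Third differences: -348  -876  -1644  -2652  -3900
Fourth differences: -528  -768  -1008  -1248
Fifth differences: -240  -240  -240
Constant fifth difference = -240, so extend:
-1248 − 240 = -1488;  -3900 − 1488 = -5388;  -9478 − 5388 = -14866;  -19735 − 14866 = -34601;  -36980 − 34601 = -71581
-1488 − 240 = -1728;  -5388 − 1728 = -7116;  -14866 − 7116 = -21982;  -34601 − 21982 = -56583;  -71581 − 56583 = -128164
-1728 − 240 = -1968;  -7116 − 1968 = -9084;  -21982 − 9084 = -31066;  -56583 − 31066 = -87649;  -128164 − 87649 = -215813

-215813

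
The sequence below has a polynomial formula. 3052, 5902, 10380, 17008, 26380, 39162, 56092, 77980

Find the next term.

D1: 2850, 4478, 6628, 9372, 12782, 16930, 21888
D2: 1628, 2150, 2744, 3410, 4148, 4958
D3: 522, 594, 666, 738, 810
D4: 72, 72, 72, 72
The fourth differences are constant (72).
810 + 72 = 882;  4958 + 882 = 5840;  21888 + 5840 = 27728;  77980 + 27728 = 105708

105708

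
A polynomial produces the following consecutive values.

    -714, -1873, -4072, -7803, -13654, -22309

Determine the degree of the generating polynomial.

4

-1159, -2199, -3731, -5851, -8655
-1040, -1532, -2120, -2804
-492, -588, -684
-96, -96
The fourth differences are constant, so the polynomial has degree 4.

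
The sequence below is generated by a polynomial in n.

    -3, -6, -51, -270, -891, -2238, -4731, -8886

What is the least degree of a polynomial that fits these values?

-3, -45, -219, -621, -1347, -2493, -4155
-42, -174, -402, -726, -1146, -1662
-132, -228, -324, -420, -516
-96, -96, -96, -96
The fourth differences are constant, so the polynomial has degree 4.

4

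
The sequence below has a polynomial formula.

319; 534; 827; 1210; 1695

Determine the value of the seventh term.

3019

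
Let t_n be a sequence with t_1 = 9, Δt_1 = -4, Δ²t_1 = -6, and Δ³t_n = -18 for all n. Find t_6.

Build the table forward from the leading diagonal:
D3: -18  -18  -18  -18  -18  -18
D2: -6  -24  -42  -60  -78  -96
D1: -4  -10  -34  -76  -136  -214
t: 9  5  -5  -39  -115  -251

-251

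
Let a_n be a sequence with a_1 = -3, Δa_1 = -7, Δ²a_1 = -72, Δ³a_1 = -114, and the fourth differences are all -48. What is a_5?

Build the table forward from the leading diagonal:
Fourth differences: -48  -48  -48  -48  -48
Third differences: -114  -162  -210  -258  -306
Second differences: -72  -186  -348  -558  -816
First differences: -7  -79  -265  -613  -1171
a: -3  -10  -89  -354  -967

-967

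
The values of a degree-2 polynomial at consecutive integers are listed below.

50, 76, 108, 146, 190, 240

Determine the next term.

26, 32, 38, 44, 50
6, 6, 6, 6
Constant second difference = 6, so extend:
50 + 6 = 56;  240 + 56 = 296

296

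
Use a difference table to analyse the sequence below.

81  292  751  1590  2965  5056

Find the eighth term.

D1: 211 , 459 , 839 , 1375 , 2091
D2: 248 , 380 , 536 , 716
D3: 132 , 156 , 180
D4: 24 , 24
Fourth differences constant at 24.
180 + 24 = 204;  716 + 204 = 920;  2091 + 920 = 3011;  5056 + 3011 = 8067
204 + 24 = 228;  920 + 228 = 1148;  3011 + 1148 = 4159;  8067 + 4159 = 12226

12226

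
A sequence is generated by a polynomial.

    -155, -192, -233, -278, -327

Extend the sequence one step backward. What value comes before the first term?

D1: -37  -41  -45  -49
D2: -4  -4  -4
The second differences are constant at -4.
Work back: -37 + 4 = -33;  -155 + 33 = -122

-122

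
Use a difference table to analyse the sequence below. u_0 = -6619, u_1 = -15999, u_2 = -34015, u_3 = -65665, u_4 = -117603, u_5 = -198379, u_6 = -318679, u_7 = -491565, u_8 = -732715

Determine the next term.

-1060663

First differences: -9380  -18016  -31650  -51938  -80776  -120300  -172886  -241150
Second differences: -8636  -13634  -20288  -28838  -39524  -52586  -68264
Third differences: -4998  -6654  -8550  -10686  -13062  -15678
Fourth differences: -1656  -1896  -2136  -2376  -2616
Fifth differences: -240  -240  -240  -240
Fifth differences constant at -240.
-2616 − 240 = -2856;  -15678 − 2856 = -18534;  -68264 − 18534 = -86798;  -241150 − 86798 = -327948;  -732715 − 327948 = -1060663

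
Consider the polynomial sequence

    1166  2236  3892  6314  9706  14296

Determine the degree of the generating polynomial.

1070, 1656, 2422, 3392, 4590
586, 766, 970, 1198
180, 204, 228
24, 24
The fourth differences are constant, so the polynomial has degree 4.

4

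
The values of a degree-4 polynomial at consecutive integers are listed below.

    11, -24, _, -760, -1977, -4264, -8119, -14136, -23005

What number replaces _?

-211

Using the last 6 terms:
Δ: -1217, -2287, -3855, -6017, -8869
Δ²: -1070, -1568, -2162, -2852
Δ³: -498, -594, -690
Δ⁴: -96, -96
Constant fourth difference = -96.
Extend backward: -498 + 96 = -402;  -1070 + 402 = -668;  -1217 + 668 = -549;  -760 + 549 = -211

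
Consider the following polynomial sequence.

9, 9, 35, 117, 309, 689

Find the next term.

Δ: 0, 26, 82, 192, 380
Δ²: 26, 56, 110, 188
Δ³: 30, 54, 78
Δ⁴: 24, 24
Constant fourth difference = 24, so extend:
78 + 24 = 102;  188 + 102 = 290;  380 + 290 = 670;  689 + 670 = 1359

1359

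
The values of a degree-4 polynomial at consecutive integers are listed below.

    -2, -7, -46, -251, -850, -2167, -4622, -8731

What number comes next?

First differences: -5, -39, -205, -599, -1317, -2455, -4109
Second differences: -34, -166, -394, -718, -1138, -1654
Third differences: -132, -228, -324, -420, -516
Fourth differences: -96, -96, -96, -96
Constant fourth difference = -96, so extend:
-516 − 96 = -612;  -1654 − 612 = -2266;  -4109 − 2266 = -6375;  -8731 − 6375 = -15106

-15106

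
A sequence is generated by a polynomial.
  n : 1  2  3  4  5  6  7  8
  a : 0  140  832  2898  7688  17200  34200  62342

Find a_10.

171828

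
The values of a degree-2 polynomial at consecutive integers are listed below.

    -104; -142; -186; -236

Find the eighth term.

-496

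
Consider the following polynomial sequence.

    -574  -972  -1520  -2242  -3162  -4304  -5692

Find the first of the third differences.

D1: -398, -548, -722, -920, -1142, -1388
D2: -150, -174, -198, -222, -246
D3: -24, -24, -24, -24

-24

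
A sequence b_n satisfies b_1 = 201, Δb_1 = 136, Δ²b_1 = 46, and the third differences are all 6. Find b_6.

Build the table forward from the leading diagonal:
Third differences: 6  6  6  6  6  6
Second differences: 46  52  58  64  70  76
First differences: 136  182  234  292  356  426
b: 201  337  519  753  1045  1401

1401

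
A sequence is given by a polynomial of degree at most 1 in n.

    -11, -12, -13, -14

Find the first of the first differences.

D1: -1, -1, -1

-1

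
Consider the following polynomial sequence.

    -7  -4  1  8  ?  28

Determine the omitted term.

17

Using the first 4 terms:
3, 5, 7
2, 2
Constant second difference = 2.
Extend forward: 7 + 2 = 9;  8 + 9 = 17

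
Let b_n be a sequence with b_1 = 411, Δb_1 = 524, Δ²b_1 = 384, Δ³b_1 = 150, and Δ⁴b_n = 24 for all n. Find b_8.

Build the table forward from the leading diagonal:
D4: 24  24  24  24  24  24  24  24
D3: 150  174  198  222  246  270  294  318
D2: 384  534  708  906  1128  1374  1644  1938
D1: 524  908  1442  2150  3056  4184  5558  7202
b: 411  935  1843  3285  5435  8491  12675  18233

18233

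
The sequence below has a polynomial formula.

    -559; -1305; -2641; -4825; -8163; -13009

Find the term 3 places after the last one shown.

-40855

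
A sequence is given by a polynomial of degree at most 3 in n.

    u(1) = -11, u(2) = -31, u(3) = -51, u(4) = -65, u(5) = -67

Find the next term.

-51

-20, -20, -14, -2
0, 6, 12
6, 6
Constant third difference = 6, so extend:
12 + 6 = 18;  -2 + 18 = 16;  -67 + 16 = -51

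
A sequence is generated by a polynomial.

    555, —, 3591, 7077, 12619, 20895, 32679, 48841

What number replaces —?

Using the last 6 terms:
First differences: 3486  5542  8276  11784  16162
Second differences: 2056  2734  3508  4378
Third differences: 678  774  870
Fourth differences: 96  96
Constant fourth difference = 96.
Extend backward: 678 − 96 = 582;  2056 − 582 = 1474;  3486 − 1474 = 2012;  3591 − 2012 = 1579

1579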